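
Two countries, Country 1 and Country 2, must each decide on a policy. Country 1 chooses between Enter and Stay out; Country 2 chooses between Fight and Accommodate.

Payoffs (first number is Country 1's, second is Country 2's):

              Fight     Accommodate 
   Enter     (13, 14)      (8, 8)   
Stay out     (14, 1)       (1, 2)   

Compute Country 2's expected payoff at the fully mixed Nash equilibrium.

First find x, the probability Country 1 plays Enter, from Country 2's indifference between Fight and Accommodate: 14x + (1−x) = 8x + 2(1−x), giving x = 1/7.
Since Country 2 is indifferent in equilibrium, Country 2's expected payoff equals the payoff from either column against (1/7, 6/7). Using Fight: 14(1/7) + (6/7) = 20/7.

20/7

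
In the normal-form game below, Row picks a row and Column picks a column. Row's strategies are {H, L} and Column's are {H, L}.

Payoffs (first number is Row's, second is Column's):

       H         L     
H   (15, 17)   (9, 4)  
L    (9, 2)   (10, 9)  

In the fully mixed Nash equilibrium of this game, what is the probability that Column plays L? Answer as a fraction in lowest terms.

6/7

Let c be the probability that Column plays H. In a completely mixed equilibrium, Row must be indifferent between H and L.
Row's expected payoff from H is 15c + 9(1−c); from L it is 9c + 10(1−c).
Setting these equal: 6c + 9 = −c + 10, so c = 1/7.
Therefore Column plays L with probability 1 − 1/7 = 6/7.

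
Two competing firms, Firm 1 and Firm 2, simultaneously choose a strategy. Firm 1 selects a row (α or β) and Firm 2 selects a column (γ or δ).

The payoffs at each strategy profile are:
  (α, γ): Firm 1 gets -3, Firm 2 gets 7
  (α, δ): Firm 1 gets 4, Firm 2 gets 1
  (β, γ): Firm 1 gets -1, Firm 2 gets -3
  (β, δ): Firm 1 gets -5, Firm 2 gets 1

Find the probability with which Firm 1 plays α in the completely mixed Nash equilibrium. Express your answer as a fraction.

Let p be the probability that Firm 1 plays α. In a completely mixed equilibrium, Firm 2 must be indifferent between γ and δ.
Firm 2's expected payoff from γ is 7p − 3(1−p); from δ it is p + (1−p).
Setting these equal: 10p − 3 = 1, so p = 2/5.

2/5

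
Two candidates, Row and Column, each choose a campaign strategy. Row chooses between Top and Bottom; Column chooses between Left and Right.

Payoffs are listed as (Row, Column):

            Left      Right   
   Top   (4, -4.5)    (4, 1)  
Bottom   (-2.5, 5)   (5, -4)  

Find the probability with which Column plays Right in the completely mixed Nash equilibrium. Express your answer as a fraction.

Let y be the probability that Column plays Left. In a completely mixed equilibrium, Row must be indifferent between Top and Bottom.
Row's expected payoff from Top is 4y + 4(1−y); from Bottom it is −2.5y + 5(1−y).
Setting these equal: 4 = −7.5y + 5, so y = 2/15.
Therefore Column plays Right with probability 1 − 2/15 = 13/15.

13/15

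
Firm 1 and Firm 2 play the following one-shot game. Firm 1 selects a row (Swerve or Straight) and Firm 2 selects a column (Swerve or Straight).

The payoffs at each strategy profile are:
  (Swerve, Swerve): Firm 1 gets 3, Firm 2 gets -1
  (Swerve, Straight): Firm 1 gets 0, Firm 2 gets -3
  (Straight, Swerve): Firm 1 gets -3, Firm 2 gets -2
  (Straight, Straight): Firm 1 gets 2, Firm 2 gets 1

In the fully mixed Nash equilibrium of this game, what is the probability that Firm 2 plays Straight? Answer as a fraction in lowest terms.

Let c be the probability that Firm 2 plays Swerve. In a completely mixed equilibrium, Firm 1 must be indifferent between Swerve and Straight.
Firm 1's expected payoff from Swerve is 3c; from Straight it is −3c + 2(1−c).
Setting these equal: 3c = −5c + 2, so c = 1/4.
Therefore Firm 2 plays Straight with probability 1 − 1/4 = 3/4.

3/4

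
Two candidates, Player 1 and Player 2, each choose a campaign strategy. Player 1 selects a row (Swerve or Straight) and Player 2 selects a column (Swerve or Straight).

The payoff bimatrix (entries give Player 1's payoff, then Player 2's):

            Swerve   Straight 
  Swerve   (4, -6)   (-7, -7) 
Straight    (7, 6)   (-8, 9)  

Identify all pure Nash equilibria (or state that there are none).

none

(Swerve, Swerve): Player 1 prefers Straight (7 > 4) — not an equilibrium.
(Swerve, Straight): Player 2 prefers Swerve (-6 > -7) — not an equilibrium.
(Straight, Swerve): Player 2 prefers Straight (9 > 6) — not an equilibrium.
(Straight, Straight): Player 1 prefers Swerve (-7 > -8) — not an equilibrium.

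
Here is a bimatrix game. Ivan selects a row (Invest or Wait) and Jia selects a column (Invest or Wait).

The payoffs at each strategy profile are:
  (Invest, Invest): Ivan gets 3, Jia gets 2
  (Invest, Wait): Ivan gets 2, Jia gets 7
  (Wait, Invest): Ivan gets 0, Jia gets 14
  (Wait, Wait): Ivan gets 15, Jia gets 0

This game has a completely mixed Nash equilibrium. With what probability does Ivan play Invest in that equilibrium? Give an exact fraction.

Let x be the probability that Ivan plays Invest. In a completely mixed equilibrium, Jia must be indifferent between Invest and Wait.
Jia's expected payoff from Invest is 2x + 14(1−x); from Wait it is 7x.
Setting these equal: −12x + 14 = 7x, so x = 14/19.

14/19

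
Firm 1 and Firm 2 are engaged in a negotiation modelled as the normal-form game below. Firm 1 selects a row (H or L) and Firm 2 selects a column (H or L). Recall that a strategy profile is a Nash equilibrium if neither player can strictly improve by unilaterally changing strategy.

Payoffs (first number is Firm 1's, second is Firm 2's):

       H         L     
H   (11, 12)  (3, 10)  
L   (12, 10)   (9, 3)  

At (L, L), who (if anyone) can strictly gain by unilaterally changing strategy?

Firm 2

Firm 1 at (L, L) earns 9; deviating to H yields 3 — not better.
Firm 2 earns 3; deviating to H yields 10 — a strict improvement.
Only Firm 2 has a strictly profitable deviation.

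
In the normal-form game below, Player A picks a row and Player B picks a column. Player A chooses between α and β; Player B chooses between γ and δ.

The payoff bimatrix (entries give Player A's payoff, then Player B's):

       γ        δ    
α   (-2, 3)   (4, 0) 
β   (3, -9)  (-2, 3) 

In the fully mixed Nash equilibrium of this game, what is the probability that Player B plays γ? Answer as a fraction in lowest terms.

Let c be the probability that Player B plays γ. In a completely mixed equilibrium, Player A must be indifferent between α and β.
Player A's expected payoff from α is −2c + 4(1−c); from β it is 3c − 2(1−c).
Setting these equal: −6c + 4 = 5c − 2, so c = 6/11.

6/11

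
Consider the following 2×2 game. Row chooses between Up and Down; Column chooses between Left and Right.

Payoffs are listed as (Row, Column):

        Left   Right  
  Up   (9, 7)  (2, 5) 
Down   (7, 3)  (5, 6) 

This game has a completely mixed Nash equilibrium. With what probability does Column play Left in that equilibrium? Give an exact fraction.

Let q be the probability that Column plays Left. In a completely mixed equilibrium, Row must be indifferent between Up and Down.
Row's expected payoff from Up is 9q + 2(1−q); from Down it is 7q + 5(1−q).
Setting these equal: 7q + 2 = 2q + 5, so q = 3/5.

3/5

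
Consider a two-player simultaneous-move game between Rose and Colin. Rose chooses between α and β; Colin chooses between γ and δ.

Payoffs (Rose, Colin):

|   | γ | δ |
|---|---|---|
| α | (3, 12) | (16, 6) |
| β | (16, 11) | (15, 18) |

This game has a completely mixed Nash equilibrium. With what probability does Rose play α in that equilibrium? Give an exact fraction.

Let x be the probability that Rose plays α. In a completely mixed equilibrium, Colin must be indifferent between γ and δ.
Colin's expected payoff from γ is 12x + 11(1−x); from δ it is 6x + 18(1−x).
Setting these equal: x + 11 = −12x + 18, so x = 7/13.

7/13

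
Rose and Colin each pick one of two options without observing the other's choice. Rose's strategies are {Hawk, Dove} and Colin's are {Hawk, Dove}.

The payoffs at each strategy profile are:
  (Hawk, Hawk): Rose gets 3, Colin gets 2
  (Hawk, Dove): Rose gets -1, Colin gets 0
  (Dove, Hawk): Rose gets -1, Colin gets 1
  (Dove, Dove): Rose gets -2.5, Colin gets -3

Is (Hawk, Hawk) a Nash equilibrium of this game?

Yes

At (Hawk, Hawk), Rose earns 3; switching to Dove would give -1, so Rose has no profitable deviation.
Colin earns 2; switching to Dove would give 0, so Colin has no profitable deviation.
Neither player can gain by a unilateral deviation, so this profile is a Nash equilibrium.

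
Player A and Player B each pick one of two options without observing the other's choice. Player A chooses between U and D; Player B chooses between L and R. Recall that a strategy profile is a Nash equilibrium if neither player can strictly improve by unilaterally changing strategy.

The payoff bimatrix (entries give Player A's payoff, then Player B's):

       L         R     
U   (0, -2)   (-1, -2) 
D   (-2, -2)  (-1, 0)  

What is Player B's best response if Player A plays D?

Against D, Player B earns -2 from L and 0 from R.
So R is the best response.

R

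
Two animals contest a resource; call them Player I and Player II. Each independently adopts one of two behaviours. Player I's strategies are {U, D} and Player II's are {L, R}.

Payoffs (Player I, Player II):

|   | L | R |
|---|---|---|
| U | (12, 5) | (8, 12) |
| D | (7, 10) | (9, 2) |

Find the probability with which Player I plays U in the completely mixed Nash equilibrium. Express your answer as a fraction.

8/15

Let p be the probability that Player I plays U. In a completely mixed equilibrium, Player II must be indifferent between L and R.
Player II's expected payoff from L is 5p + 10(1−p); from R it is 12p + 2(1−p).
Setting these equal: −5p + 10 = 10p + 2, so p = 8/15.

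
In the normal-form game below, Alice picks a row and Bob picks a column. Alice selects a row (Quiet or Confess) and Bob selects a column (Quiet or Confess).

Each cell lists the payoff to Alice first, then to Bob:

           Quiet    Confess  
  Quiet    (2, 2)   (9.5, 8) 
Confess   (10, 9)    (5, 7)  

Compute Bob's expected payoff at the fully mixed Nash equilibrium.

29/4

First find x, the probability Alice plays Quiet, from Bob's indifference between Quiet and Confess: 2x + 9(1−x) = 8x + 7(1−x), giving x = 1/4.
Since Bob is indifferent in equilibrium, Bob's expected payoff equals the payoff from either column against (1/4, 3/4). Using Quiet: 2(1/4) + 9(3/4) = 29/4.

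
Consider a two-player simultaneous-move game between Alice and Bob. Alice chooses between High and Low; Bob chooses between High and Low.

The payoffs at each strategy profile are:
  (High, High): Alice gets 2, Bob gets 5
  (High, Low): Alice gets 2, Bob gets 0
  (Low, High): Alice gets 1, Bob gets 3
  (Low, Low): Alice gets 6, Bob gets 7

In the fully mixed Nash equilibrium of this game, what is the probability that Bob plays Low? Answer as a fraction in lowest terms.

1/5

Let y be the probability that Bob plays High. In a completely mixed equilibrium, Alice must be indifferent between High and Low.
Alice's expected payoff from High is 2y + 2(1−y); from Low it is y + 6(1−y).
Setting these equal: 2 = −5y + 6, so y = 4/5.
Therefore Bob plays Low with probability 1 − 4/5 = 1/5.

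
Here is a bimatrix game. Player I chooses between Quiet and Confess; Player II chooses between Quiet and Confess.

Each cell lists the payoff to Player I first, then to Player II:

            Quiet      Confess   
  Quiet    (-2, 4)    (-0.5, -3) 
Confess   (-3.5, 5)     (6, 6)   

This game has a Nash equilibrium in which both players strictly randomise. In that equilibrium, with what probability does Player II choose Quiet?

13/16

Let y be the probability that Player II plays Quiet. In a completely mixed equilibrium, Player I must be indifferent between Quiet and Confess.
Player I's expected payoff from Quiet is −2y − 0.5(1−y); from Confess it is −3.5y + 6(1−y).
Setting these equal: −1.5y − 0.5 = −9.5y + 6, so y = 13/16.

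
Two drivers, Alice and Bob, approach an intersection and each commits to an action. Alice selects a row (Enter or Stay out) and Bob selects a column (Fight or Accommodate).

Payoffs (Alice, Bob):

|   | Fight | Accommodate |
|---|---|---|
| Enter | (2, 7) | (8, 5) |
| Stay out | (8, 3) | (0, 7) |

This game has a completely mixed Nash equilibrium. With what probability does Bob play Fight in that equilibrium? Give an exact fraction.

4/7

Let y be the probability that Bob plays Fight. In a completely mixed equilibrium, Alice must be indifferent between Enter and Stay out.
Alice's expected payoff from Enter is 2y + 8(1−y); from Stay out it is 8y.
Setting these equal: −6y + 8 = 8y, so y = 4/7.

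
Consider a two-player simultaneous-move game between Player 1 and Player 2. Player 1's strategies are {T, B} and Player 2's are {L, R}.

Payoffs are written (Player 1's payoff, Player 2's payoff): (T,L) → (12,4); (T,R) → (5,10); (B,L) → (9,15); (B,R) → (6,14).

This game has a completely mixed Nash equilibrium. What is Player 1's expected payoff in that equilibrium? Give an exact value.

27/4

First find q, the probability Player 2 plays L, from Player 1's indifference between T and B: 12q + 5(1−q) = 9q + 6(1−q), giving q = 1/4.
Since Player 1 is indifferent in equilibrium, Player 1's expected payoff equals the payoff from either row against (1/4, 3/4). Using T: 12(1/4) + 5(3/4) = 27/4.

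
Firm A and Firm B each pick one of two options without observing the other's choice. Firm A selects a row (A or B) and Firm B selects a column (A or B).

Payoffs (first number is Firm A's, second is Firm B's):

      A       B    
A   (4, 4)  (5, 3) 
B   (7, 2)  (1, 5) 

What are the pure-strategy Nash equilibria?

none

(A, A): Firm A prefers B (7 > 4) — not an equilibrium.
(A, B): Firm B prefers A (4 > 3) — not an equilibrium.
(B, A): Firm B prefers B (5 > 2) — not an equilibrium.
(B, B): Firm A prefers A (5 > 1) — not an equilibrium.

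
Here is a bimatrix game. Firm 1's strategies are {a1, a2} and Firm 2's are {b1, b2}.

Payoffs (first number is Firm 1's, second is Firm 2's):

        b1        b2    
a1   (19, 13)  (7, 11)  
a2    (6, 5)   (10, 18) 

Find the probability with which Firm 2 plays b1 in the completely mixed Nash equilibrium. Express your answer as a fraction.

Let c be the probability that Firm 2 plays b1. In a completely mixed equilibrium, Firm 1 must be indifferent between a1 and a2.
Firm 1's expected payoff from a1 is 19c + 7(1−c); from a2 it is 6c + 10(1−c).
Setting these equal: 12c + 7 = −4c + 10, so c = 3/16.

3/16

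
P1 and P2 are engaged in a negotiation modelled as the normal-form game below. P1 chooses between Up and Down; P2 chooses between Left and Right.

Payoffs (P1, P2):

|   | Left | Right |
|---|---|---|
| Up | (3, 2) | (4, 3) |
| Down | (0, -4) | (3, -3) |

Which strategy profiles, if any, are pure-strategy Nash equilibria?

(Up, Left): P2 prefers Right (3 > 2) — not an equilibrium.
(Up, Right): P1 gets 4 ≥ 3 from Down, and P2 gets 3 ≥ 2 from Left — Nash equilibrium.
(Down, Left): P1 prefers Up (3 > 0); P2 prefers Right (-3 > -4) — not an equilibrium.
(Down, Right): P1 prefers Up (4 > 3) — not an equilibrium.

(Up, Right)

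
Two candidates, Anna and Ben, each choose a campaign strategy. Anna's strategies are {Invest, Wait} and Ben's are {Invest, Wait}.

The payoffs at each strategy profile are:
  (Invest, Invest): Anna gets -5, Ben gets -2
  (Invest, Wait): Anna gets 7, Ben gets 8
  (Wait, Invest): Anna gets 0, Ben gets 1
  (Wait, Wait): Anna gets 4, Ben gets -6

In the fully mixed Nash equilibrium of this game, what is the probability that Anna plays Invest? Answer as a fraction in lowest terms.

Let r be the probability that Anna plays Invest. In a completely mixed equilibrium, Ben must be indifferent between Invest and Wait.
Ben's expected payoff from Invest is −2r + (1−r); from Wait it is 8r − 6(1−r).
Setting these equal: −3r + 1 = 14r − 6, so r = 7/17.

7/17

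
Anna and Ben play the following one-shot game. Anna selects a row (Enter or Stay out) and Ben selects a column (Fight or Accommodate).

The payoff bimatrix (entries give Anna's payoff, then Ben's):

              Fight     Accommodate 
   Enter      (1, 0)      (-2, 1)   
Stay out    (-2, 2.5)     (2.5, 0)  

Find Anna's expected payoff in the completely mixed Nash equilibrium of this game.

First find y, the probability Ben plays Fight, from Anna's indifference between Enter and Stay out: y − 2(1−y) = −2y + 2.5(1−y), giving y = 3/5.
Since Anna is indifferent in equilibrium, Anna's expected payoff equals the payoff from either row against (3/5, 2/5). Using Enter: (3/5) − 2(2/5) = -1/5.

-1/5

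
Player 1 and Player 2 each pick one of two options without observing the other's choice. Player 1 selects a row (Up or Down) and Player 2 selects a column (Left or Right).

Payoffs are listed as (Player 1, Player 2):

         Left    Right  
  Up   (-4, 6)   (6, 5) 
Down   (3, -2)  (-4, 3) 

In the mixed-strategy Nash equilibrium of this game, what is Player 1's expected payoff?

2/17

First find y, the probability Player 2 plays Left, from Player 1's indifference between Up and Down: −4y + 6(1−y) = 3y − 4(1−y), giving y = 10/17.
Since Player 1 is indifferent in equilibrium, Player 1's expected payoff equals the payoff from either row against (10/17, 7/17). Using Up: −4(10/17) + 6(7/17) = 2/17.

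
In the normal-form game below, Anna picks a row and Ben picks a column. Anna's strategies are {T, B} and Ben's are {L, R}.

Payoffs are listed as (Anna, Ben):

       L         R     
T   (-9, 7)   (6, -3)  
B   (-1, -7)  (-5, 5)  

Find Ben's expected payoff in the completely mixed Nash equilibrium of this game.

7/11

First find x, the probability Anna plays T, from Ben's indifference between L and R: 7x − 7(1−x) = −3x + 5(1−x), giving x = 6/11.
Since Ben is indifferent in equilibrium, Ben's expected payoff equals the payoff from either column against (6/11, 5/11). Using L: 7(6/11) − 7(5/11) = 7/11.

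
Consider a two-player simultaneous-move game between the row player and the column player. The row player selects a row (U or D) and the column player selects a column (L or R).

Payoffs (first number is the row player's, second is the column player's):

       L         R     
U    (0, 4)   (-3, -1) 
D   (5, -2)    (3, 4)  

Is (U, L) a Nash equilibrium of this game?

At (U, L), the row player earns 0; switching to D would give 5, so the row player would deviate.
The column player earns 4; switching to R would give -1, so the column player has no profitable deviation.
Since at least one player can profitably deviate, this is not a Nash equilibrium.

No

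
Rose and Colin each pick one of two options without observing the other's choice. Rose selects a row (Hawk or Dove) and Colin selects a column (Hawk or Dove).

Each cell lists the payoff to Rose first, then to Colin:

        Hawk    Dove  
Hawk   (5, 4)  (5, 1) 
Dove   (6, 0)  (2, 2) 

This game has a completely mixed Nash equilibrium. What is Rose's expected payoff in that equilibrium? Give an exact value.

5

First find y, the probability Colin plays Hawk, from Rose's indifference between Hawk and Dove: 5y + 5(1−y) = 6y + 2(1−y), giving y = 3/4.
Since Rose is indifferent in equilibrium, Rose's expected payoff equals the payoff from either row against (3/4, 1/4). Using Hawk: 5(3/4) + 5(1/4) = 5.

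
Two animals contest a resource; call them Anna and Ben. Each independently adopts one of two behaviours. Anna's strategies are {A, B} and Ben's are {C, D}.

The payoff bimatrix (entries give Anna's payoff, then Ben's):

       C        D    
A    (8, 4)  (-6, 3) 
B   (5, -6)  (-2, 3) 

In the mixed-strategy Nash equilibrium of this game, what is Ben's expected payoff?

First find x, the probability Anna plays A, from Ben's indifference between C and D: 4x − 6(1−x) = 3x + 3(1−x), giving x = 9/10.
Since Ben is indifferent in equilibrium, Ben's expected payoff equals the payoff from either column against (9/10, 1/10). Using C: 4(9/10) − 6(1/10) = 3.

3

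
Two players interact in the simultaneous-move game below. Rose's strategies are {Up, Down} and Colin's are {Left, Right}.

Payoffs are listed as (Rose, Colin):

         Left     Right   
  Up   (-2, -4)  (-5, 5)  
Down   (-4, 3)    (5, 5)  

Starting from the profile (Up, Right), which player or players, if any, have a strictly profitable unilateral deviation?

Rose at (Up, Right) earns -5; deviating to Down yields 5 — a strict improvement.
Colin earns 5; deviating to Left yields -4 — not better.
Only Rose has a strictly profitable deviation.

Rose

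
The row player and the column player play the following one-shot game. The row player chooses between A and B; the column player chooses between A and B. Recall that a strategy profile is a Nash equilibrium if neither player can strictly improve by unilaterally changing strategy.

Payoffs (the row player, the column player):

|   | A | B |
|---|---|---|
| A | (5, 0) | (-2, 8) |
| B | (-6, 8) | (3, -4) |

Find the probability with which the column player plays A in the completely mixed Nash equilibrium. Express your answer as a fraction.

Let c be the probability that the column player plays A. In a completely mixed equilibrium, the row player must be indifferent between A and B.
The row player's expected payoff from A is 5c − 2(1−c); from B it is −6c + 3(1−c).
Setting these equal: 7c − 2 = −9c + 3, so c = 5/16.

5/16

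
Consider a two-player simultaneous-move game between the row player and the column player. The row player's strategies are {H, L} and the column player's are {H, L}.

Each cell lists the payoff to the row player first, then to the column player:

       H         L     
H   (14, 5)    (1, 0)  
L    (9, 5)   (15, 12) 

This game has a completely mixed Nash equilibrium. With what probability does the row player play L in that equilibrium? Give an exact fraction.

5/12

Let x be the probability that the row player plays H. In a completely mixed equilibrium, the column player must be indifferent between H and L.
The column player's expected payoff from H is 5x + 5(1−x); from L it is 12(1−x).
Setting these equal: 5 = −12x + 12, so x = 7/12.
Therefore the row player plays L with probability 1 − 7/12 = 5/12.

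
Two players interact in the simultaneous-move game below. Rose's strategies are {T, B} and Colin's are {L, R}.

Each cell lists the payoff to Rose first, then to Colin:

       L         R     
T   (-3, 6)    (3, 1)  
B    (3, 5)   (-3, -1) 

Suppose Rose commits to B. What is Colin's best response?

L

Against B, Colin earns 5 from L and -1 from R.
So L is the best response.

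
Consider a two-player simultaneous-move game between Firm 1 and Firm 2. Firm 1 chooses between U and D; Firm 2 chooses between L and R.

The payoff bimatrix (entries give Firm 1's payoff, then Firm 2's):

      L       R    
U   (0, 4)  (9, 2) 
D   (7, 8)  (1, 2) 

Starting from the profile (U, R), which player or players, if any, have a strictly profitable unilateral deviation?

Firm 2

Firm 1 at (U, R) earns 9; deviating to D yields 1 — not better.
Firm 2 earns 2; deviating to L yields 4 — a strict improvement.
Only Firm 2 has a strictly profitable deviation.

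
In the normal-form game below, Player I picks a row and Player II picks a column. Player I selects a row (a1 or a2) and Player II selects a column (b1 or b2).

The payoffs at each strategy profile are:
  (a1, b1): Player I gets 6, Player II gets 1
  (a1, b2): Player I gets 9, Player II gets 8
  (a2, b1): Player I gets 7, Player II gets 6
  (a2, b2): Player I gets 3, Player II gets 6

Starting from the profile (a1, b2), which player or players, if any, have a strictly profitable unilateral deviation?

Player I at (a1, b2) earns 9; deviating to a2 yields 3 — not better.
Player II earns 8; deviating to b1 yields 1 — not better.
Neither player can strictly improve; the profile is a Nash equilibrium.

Neither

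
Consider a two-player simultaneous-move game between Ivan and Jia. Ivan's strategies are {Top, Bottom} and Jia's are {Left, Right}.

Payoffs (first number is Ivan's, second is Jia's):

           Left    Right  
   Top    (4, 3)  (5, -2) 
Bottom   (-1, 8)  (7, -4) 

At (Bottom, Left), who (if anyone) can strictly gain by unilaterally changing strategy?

Ivan at (Bottom, Left) earns -1; deviating to Top yields 4 — a strict improvement.
Jia earns 8; deviating to Right yields -4 — not better.
Only Ivan has a strictly profitable deviation.

Ivan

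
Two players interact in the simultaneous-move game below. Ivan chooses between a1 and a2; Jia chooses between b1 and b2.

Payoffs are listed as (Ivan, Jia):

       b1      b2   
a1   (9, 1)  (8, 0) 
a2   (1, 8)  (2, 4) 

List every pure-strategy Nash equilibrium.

(a1, b1)

(a1, b1): Ivan gets 9 ≥ 1 from a2, and Jia gets 1 ≥ 0 from b2 — Nash equilibrium.
(a1, b2): Jia prefers b1 (1 > 0) — not an equilibrium.
(a2, b1): Ivan prefers a1 (9 > 1) — not an equilibrium.
(a2, b2): Ivan prefers a1 (8 > 2); Jia prefers b1 (8 > 4) — not an equilibrium.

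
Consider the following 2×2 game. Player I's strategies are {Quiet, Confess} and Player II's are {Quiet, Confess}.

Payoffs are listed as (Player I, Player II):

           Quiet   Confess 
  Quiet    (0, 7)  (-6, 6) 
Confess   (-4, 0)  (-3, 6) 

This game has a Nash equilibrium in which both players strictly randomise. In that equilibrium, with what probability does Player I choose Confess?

1/7

Let x be the probability that Player I plays Quiet. In a completely mixed equilibrium, Player II must be indifferent between Quiet and Confess.
Player II's expected payoff from Quiet is 7x; from Confess it is 6x + 6(1−x).
Setting these equal: 7x = 6, so x = 6/7.
Therefore Player I plays Confess with probability 1 − 6/7 = 1/7.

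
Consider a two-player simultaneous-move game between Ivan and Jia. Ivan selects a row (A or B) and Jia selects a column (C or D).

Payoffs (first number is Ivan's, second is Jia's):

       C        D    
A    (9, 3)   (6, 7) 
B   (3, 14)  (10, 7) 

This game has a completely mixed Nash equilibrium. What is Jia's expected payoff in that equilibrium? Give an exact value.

7

First find x, the probability Ivan plays A, from Jia's indifference between C and D: 3x + 14(1−x) = 7x + 7(1−x), giving x = 7/11.
Since Jia is indifferent in equilibrium, Jia's expected payoff equals the payoff from either column against (7/11, 4/11). Using C: 3(7/11) + 14(4/11) = 7.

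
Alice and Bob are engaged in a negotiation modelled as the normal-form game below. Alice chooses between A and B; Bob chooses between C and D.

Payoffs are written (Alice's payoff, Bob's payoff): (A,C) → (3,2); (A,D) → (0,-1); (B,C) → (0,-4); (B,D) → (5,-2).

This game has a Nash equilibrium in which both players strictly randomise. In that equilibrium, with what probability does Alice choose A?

2/5

Let p be the probability that Alice plays A. In a completely mixed equilibrium, Bob must be indifferent between C and D.
Bob's expected payoff from C is 2p − 4(1−p); from D it is −p − 2(1−p).
Setting these equal: 6p − 4 = p − 2, so p = 2/5.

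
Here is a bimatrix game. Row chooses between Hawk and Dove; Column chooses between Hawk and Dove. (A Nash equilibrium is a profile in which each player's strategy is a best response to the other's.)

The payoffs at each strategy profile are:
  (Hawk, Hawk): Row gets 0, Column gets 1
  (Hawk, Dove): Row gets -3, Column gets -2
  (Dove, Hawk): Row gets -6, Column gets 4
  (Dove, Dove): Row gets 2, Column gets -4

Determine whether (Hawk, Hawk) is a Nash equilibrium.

Yes

At (Hawk, Hawk), Row earns 0; switching to Dove would give -6, so Row has no profitable deviation.
Column earns 1; switching to Dove would give -2, so Column has no profitable deviation.
Neither player can gain by a unilateral deviation, so this profile is a Nash equilibrium.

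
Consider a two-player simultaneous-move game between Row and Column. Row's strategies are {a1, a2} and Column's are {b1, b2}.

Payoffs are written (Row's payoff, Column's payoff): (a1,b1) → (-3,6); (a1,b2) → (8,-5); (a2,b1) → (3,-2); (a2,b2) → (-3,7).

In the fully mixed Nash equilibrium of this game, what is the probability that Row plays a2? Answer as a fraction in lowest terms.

Let x be the probability that Row plays a1. In a completely mixed equilibrium, Column must be indifferent between b1 and b2.
Column's expected payoff from b1 is 6x − 2(1−x); from b2 it is −5x + 7(1−x).
Setting these equal: 8x − 2 = −12x + 7, so x = 9/20.
Therefore Row plays a2 with probability 1 − 9/20 = 11/20.

11/20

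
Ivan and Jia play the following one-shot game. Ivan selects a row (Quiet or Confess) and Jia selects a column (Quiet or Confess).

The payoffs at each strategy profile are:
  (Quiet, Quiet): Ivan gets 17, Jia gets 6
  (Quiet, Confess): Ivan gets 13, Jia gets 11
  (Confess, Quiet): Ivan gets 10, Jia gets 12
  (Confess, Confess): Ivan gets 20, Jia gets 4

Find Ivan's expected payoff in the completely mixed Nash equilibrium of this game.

First find y, the probability Jia plays Quiet, from Ivan's indifference between Quiet and Confess: 17y + 13(1−y) = 10y + 20(1−y), giving y = 1/2.
Since Ivan is indifferent in equilibrium, Ivan's expected payoff equals the payoff from either row against (1/2, 1/2). Using Quiet: 17(1/2) + 13(1/2) = 15.

15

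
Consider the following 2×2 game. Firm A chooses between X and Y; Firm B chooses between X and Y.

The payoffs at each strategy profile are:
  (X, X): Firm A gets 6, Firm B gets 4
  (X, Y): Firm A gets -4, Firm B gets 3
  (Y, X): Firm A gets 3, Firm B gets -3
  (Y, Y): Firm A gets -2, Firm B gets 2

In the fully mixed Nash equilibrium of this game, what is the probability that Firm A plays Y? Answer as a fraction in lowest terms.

1/6

Let p be the probability that Firm A plays X. In a completely mixed equilibrium, Firm B must be indifferent between X and Y.
Firm B's expected payoff from X is 4p − 3(1−p); from Y it is 3p + 2(1−p).
Setting these equal: 7p − 3 = p + 2, so p = 5/6.
Therefore Firm A plays Y with probability 1 − 5/6 = 1/6.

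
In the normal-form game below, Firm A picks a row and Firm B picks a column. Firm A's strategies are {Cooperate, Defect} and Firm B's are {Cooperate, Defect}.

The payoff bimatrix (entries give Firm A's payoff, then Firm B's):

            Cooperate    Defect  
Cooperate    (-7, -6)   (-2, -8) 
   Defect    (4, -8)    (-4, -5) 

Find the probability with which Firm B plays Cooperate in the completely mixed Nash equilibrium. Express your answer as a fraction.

Let c be the probability that Firm B plays Cooperate. In a completely mixed equilibrium, Firm A must be indifferent between Cooperate and Defect.
Firm A's expected payoff from Cooperate is −7c − 2(1−c); from Defect it is 4c − 4(1−c).
Setting these equal: −5c − 2 = 8c − 4, so c = 2/13.

2/13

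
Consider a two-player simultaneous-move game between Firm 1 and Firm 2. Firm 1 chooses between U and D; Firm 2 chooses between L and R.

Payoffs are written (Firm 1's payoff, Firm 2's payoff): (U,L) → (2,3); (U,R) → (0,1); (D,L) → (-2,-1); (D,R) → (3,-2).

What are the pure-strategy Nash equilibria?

(U, L)

(U, L): Firm 1 gets 2 ≥ -2 from D, and Firm 2 gets 3 ≥ 1 from R — Nash equilibrium.
(U, R): Firm 1 prefers D (3 > 0); Firm 2 prefers L (3 > 1) — not an equilibrium.
(D, L): Firm 1 prefers U (2 > -2) — not an equilibrium.
(D, R): Firm 2 prefers L (-1 > -2) — not an equilibrium.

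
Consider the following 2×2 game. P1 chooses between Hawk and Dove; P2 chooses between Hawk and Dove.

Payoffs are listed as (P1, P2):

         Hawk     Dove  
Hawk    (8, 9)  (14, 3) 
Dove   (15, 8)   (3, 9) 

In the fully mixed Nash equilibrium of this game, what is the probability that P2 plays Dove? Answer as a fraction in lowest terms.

7/18

Let c be the probability that P2 plays Hawk. In a completely mixed equilibrium, P1 must be indifferent between Hawk and Dove.
P1's expected payoff from Hawk is 8c + 14(1−c); from Dove it is 15c + 3(1−c).
Setting these equal: −6c + 14 = 12c + 3, so c = 11/18.
Therefore P2 plays Dove with probability 1 − 11/18 = 7/18.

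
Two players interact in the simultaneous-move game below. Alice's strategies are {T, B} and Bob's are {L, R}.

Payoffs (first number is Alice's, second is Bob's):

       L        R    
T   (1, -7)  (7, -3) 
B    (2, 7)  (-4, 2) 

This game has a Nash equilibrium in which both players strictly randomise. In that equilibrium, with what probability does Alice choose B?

4/9

Let p be the probability that Alice plays T. In a completely mixed equilibrium, Bob must be indifferent between L and R.
Bob's expected payoff from L is −7p + 7(1−p); from R it is −3p + 2(1−p).
Setting these equal: −14p + 7 = −5p + 2, so p = 5/9.
Therefore Alice plays B with probability 1 − 5/9 = 4/9.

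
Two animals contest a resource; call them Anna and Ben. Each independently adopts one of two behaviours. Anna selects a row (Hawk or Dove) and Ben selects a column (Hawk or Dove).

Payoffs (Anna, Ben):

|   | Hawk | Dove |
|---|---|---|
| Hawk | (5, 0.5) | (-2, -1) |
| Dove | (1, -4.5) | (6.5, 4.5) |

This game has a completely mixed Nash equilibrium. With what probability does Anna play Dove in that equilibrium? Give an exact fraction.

1/7

Let r be the probability that Anna plays Hawk. In a completely mixed equilibrium, Ben must be indifferent between Hawk and Dove.
Ben's expected payoff from Hawk is 0.5r − 4.5(1−r); from Dove it is −r + 4.5(1−r).
Setting these equal: 5r − 4.5 = −5.5r + 4.5, so r = 6/7.
Therefore Anna plays Dove with probability 1 − 6/7 = 1/7.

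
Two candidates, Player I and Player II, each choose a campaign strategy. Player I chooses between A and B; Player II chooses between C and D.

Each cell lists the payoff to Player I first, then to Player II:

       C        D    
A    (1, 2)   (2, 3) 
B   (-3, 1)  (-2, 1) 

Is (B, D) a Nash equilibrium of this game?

No

At (B, D), Player I earns -2; switching to A would give 2, so Player I would deviate.
Player II earns 1; switching to C would give 1, so Player II has no profitable deviation.
Since at least one player can profitably deviate, this is not a Nash equilibrium.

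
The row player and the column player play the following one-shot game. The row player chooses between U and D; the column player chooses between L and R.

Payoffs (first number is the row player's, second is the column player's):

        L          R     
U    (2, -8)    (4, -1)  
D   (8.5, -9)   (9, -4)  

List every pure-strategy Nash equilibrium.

(D, R)

(U, L): the row player prefers D (8.5 > 2); the column player prefers R (-1 > -8) — not an equilibrium.
(U, R): the row player prefers D (9 > 4) — not an equilibrium.
(D, L): the column player prefers R (-4 > -9) — not an equilibrium.
(D, R): the row player gets 9 ≥ 4 from U, and the column player gets -4 ≥ -9 from L — Nash equilibrium.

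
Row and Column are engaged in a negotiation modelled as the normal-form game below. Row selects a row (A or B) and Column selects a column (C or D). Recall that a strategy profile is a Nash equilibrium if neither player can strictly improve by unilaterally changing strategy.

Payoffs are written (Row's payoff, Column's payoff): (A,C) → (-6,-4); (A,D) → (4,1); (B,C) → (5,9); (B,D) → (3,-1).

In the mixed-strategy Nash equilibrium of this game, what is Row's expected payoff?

19/6

First find y, the probability Column plays C, from Row's indifference between A and B: −6y + 4(1−y) = 5y + 3(1−y), giving y = 1/12.
Since Row is indifferent in equilibrium, Row's expected payoff equals the payoff from either row against (1/12, 11/12). Using A: −6(1/12) + 4(11/12) = 19/6.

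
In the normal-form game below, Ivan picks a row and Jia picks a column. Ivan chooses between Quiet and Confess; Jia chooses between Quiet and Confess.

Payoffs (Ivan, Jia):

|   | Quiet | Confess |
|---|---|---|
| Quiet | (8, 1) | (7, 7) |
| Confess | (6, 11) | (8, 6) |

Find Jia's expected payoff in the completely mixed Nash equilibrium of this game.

First find p, the probability Ivan plays Quiet, from Jia's indifference between Quiet and Confess: p + 11(1−p) = 7p + 6(1−p), giving p = 5/11.
Since Jia is indifferent in equilibrium, Jia's expected payoff equals the payoff from either column against (5/11, 6/11). Using Quiet: (5/11) + 11(6/11) = 71/11.

71/11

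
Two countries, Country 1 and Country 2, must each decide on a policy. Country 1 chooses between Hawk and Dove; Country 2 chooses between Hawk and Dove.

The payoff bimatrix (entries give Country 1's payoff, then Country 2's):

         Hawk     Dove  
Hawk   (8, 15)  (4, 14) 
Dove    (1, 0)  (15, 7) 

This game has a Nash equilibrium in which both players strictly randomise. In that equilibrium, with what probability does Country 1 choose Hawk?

Let p be the probability that Country 1 plays Hawk. In a completely mixed equilibrium, Country 2 must be indifferent between Hawk and Dove.
Country 2's expected payoff from Hawk is 15p; from Dove it is 14p + 7(1−p).
Setting these equal: 15p = 7p + 7, so p = 7/8.

7/8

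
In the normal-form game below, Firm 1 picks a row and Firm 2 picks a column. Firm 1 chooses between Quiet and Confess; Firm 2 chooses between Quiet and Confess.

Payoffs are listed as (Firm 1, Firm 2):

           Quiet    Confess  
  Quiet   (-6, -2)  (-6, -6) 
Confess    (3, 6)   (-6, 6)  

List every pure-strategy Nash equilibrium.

(Confess, Quiet) and (Confess, Confess)

(Quiet, Quiet): Firm 1 prefers Confess (3 > -6) — not an equilibrium.
(Quiet, Confess): Firm 2 prefers Quiet (-2 > -6) — not an equilibrium.
(Confess, Quiet): Firm 1 gets 3 ≥ -6 from Quiet, and Firm 2 gets 6 ≥ 6 from Confess — Nash equilibrium.
(Confess, Confess): Firm 1 gets -6 ≥ -6 from Quiet, and Firm 2 gets 6 ≥ 6 from Quiet — Nash equilibrium.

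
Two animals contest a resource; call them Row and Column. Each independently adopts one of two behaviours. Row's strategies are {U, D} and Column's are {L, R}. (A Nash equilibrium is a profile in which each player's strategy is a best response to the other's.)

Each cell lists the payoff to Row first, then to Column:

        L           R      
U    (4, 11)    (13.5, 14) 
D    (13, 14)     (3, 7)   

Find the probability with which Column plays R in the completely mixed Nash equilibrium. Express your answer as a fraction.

6/13

Let y be the probability that Column plays L. In a completely mixed equilibrium, Row must be indifferent between U and D.
Row's expected payoff from U is 4y + 13.5(1−y); from D it is 13y + 3(1−y).
Setting these equal: −9.5y + 13.5 = 10y + 3, so y = 7/13.
Therefore Column plays R with probability 1 − 7/13 = 6/13.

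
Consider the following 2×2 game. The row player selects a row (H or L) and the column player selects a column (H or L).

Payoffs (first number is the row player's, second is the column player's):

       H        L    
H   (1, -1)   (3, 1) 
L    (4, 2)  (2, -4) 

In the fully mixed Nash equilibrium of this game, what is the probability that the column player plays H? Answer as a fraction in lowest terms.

1/4

Let y be the probability that the column player plays H. In a completely mixed equilibrium, the row player must be indifferent between H and L.
The row player's expected payoff from H is y + 3(1−y); from L it is 4y + 2(1−y).
Setting these equal: −2y + 3 = 2y + 2, so y = 1/4.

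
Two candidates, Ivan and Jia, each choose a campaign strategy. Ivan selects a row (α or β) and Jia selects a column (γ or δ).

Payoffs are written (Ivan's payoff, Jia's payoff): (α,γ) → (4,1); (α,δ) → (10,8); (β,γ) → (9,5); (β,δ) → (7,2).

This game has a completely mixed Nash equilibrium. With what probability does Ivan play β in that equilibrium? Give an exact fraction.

7/10

Let r be the probability that Ivan plays α. In a completely mixed equilibrium, Jia must be indifferent between γ and δ.
Jia's expected payoff from γ is r + 5(1−r); from δ it is 8r + 2(1−r).
Setting these equal: −4r + 5 = 6r + 2, so r = 3/10.
Therefore Ivan plays β with probability 1 − 3/10 = 7/10.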